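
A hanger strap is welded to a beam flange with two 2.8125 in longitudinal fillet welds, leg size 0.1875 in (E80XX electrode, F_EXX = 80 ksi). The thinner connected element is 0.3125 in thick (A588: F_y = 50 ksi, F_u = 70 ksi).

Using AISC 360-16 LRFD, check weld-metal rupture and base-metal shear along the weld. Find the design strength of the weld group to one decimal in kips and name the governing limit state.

26.8 kips (weld metal governs)

Weld metal: throat = 0.707×0.1875 = 0.13256 in, L = 2×2.8125 = 5.625 in. φR_n = 0.75 × 0.6 × 80 × 0.13256 × 5.625 = 26.8 kips.
Base metal shear (0.3125 in plate): yield φR_n = 1.0×0.6×50×0.3125×5.625 = 52.7 kips; rupture φR_n = 0.75×0.6×70×0.3125×5.625 = 55.4 kips; take 52.7 kips (yield).
Governing: min(26.8, 52.7) = 26.8 kips → weld metal.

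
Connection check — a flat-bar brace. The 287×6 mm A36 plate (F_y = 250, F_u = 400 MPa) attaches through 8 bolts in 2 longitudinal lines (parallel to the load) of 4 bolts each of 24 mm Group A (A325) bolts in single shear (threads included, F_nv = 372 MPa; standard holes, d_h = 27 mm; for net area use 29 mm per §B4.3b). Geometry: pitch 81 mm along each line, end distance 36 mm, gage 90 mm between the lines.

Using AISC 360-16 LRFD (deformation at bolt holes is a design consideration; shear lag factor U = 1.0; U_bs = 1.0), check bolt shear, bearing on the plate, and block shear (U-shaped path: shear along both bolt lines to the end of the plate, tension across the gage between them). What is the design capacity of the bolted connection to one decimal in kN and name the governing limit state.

486.5 kN (block shear governs)

Bolt shear: A_b = π(24)²/4 = 452.39 mm². φR_n = 0.75 × 372 × 452.39 × 8 × 1 = 1009.7 kN.
Bearing (6 mm plate, F_u = 400 MPa): end bolts L_c = 36 − 27/2 = 22.5, R_n = min(1.2×22.5×6×400, 2.4×24×6×400) = 64.8 kN/bolt; interior L_c = 81 − 27 = 54, R_n = 138.24 kN/bolt. φR_n = 0.75 × (2×64.8 + 6×138.24) = 719.3 kN.
Block shear: shear path 2×[36+3×81] = 2×279 mm, A_gv = 3348, A_nv = 2×(279 − 3.5×29)×6 = 2130 mm²; tension across gage: (90 − 1×29)×6 = 366 mm². R_n = min(0.6×400×2130, 0.6×250×3348) + 1.0×400×366 = min(511.2, 502.2) + 146.4 = 648.6 kN. φR_n = 0.75 × 648.6 = 486.5 kN.
Governing: min(1009.7, 719.3, 486.5) = 486.5 kN → block shear.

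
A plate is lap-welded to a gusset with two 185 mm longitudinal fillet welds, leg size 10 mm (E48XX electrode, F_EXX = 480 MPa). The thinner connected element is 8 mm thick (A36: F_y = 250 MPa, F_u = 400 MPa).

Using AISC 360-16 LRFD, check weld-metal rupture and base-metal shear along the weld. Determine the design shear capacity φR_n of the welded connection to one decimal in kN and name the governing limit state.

444.0 kN (base-metal shear governs)

Weld metal: throat = 0.707×10 = 7.07 mm, L = 2×185 = 370 mm. φR_n = 0.75 × 0.6 × 480 × 7.07 × 370 = 565.0 kN.
Base metal shear (8 mm plate): yield φR_n = 1.0×0.6×250×8×370 = 444.0 kN; rupture φR_n = 0.75×0.6×400×8×370 = 532.8 kN; take 444.0 kN (yield).
Governing: min(565.0, 444.0) = 444.0 kN → base-metal shear.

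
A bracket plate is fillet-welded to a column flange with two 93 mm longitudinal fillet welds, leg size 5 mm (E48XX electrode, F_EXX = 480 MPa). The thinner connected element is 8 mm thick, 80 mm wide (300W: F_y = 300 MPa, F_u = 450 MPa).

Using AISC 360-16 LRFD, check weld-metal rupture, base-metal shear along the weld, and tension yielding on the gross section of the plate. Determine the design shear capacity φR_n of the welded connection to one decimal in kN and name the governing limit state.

142.0 kN (weld metal governs)

Weld metal: throat = 0.707×5 = 3.535 mm, L = 2×93 = 186 mm. φR_n = 0.75 × 0.6 × 480 × 3.535 × 186 = 142.0 kN.
Base metal shear (8 mm plate): yield φR_n = 1.0×0.6×300×8×186 = 267.8 kN; rupture φR_n = 0.75×0.6×450×8×186 = 301.3 kN; take 267.8 kN (yield).
Tension yield (gross): A_g = 80×8 = 640 mm². φR_n = 0.90 × 300 × 640 = 172.8 kN.
Governing: min(142.0, 267.8, 172.8) = 142.0 kN → weld metal.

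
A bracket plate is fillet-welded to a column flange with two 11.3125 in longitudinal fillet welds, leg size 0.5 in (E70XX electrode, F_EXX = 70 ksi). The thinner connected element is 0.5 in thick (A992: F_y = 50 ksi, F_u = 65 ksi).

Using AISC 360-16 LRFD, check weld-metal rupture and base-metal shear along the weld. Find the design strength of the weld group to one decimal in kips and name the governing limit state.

Weld metal: throat = 0.707×0.5 = 0.3535 in, L = 2×11.3125 = 22.625 in. φR_n = 0.75 × 0.6 × 70 × 0.3535 × 22.625 = 251.9 kips.
Base metal shear (0.5 in plate): yield φR_n = 1.0×0.6×50×0.5×22.625 = 339.4 kips; rupture φR_n = 0.75×0.6×65×0.5×22.625 = 330.9 kips; take 330.9 kips (rupture).
Governing: min(251.9, 330.9) = 251.9 kips → weld metal.

251.9 kips (weld metal governs)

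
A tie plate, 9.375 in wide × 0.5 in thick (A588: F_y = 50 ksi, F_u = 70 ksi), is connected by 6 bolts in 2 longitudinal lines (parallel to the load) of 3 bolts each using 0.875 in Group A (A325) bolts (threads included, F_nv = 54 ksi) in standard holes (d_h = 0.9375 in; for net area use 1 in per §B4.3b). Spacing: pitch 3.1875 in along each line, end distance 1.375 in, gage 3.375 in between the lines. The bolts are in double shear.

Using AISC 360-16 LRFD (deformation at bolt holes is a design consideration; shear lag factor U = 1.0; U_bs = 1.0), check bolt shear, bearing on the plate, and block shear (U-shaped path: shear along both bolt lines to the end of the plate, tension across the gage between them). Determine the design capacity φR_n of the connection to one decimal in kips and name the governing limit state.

227.7 kips (block shear governs)

Bolt shear: A_b = π(0.875)²/4 = 0.60132 in². φR_n = 0.75 × 54 × 0.60132 × 6 × 2 = 292.2 kips.
Bearing (0.5 in plate, F_u = 70 ksi): end bolts L_c = 1.375 − 0.9375/2 = 0.90625, R_n = min(1.2×0.90625×0.5×70, 2.4×0.875×0.5×70) = 38.063 kips/bolt; interior L_c = 3.1875 − 0.9375 = 2.25, R_n = 73.5 kips/bolt. φR_n = 0.75 × (2×38.063 + 4×73.5) = 277.6 kips.
Block shear: shear path 2×[1.375+2×3.1875] = 2×7.75 in, A_gv = 7.75, A_nv = 2×(7.75 − 2.5×1)×0.5 = 5.25 in²; tension across gage: (3.375 − 1×1)×0.5 = 1.1875 in². R_n = min(0.6×70×5.25, 0.6×50×7.75) + 1.0×70×1.1875 = min(220.5, 232.5) + 83.125 = 303.63 kips. φR_n = 0.75 × 303.63 = 227.7 kips.
Governing: min(292.2, 277.6, 227.7) = 227.7 kips → block shear.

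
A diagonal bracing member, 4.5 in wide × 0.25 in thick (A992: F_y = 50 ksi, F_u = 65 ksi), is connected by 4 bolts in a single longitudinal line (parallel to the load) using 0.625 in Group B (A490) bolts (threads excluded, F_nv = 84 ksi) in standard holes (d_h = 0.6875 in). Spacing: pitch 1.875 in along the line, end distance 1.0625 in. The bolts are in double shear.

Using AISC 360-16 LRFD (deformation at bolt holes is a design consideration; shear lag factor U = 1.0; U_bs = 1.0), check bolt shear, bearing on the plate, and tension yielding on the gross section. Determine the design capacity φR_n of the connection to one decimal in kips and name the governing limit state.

50.6 kips (gross-section yield governs)

Bolt shear: A_b = π(0.625)²/4 = 0.3068 in². φR_n = 0.75 × 84 × 0.3068 × 4 × 2 = 154.6 kips.
Bearing (0.25 in plate, F_u = 65 ksi): end bolts L_c = 1.0625 − 0.6875/2 = 0.71875, R_n = min(1.2×0.71875×0.25×65, 2.4×0.625×0.25×65) = 14.016 kips/bolt; interior L_c = 1.875 − 0.6875 = 1.1875, R_n = 23.156 kips/bolt. φR_n = 0.75 × (1×14.016 + 3×23.156) = 62.6 kips.
Tension yield (gross): A_g = 4.5×0.25 = 1.125 in². φR_n = 0.90 × 50 × 1.125 = 50.6 kips.
Governing: min(154.6, 62.6, 50.6) = 50.6 kips → gross-section yield.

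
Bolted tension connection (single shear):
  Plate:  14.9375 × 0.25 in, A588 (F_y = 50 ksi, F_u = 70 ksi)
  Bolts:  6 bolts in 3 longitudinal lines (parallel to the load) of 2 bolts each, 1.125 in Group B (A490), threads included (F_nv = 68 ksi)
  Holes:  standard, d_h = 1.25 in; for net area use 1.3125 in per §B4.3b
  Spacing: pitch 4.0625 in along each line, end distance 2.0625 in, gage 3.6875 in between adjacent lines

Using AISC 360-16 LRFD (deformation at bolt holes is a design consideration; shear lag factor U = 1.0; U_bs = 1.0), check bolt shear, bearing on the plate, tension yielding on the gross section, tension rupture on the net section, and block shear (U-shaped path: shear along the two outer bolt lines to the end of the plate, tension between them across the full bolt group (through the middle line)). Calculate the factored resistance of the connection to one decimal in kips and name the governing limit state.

Bolt shear: A_b = π(1.125)²/4 = 0.99402 in². φR_n = 0.75 × 68 × 0.99402 × 6 × 1 = 304.2 kips.
Bearing (0.25 in plate, F_u = 70 ksi): end bolts L_c = 2.0625 − 1.25/2 = 1.4375, R_n = min(1.2×1.4375×0.25×70, 2.4×1.125×0.25×70) = 30.188 kips/bolt; interior L_c = 4.0625 − 1.25 = 2.8125, R_n = 47.25 kips/bolt. φR_n = 0.75 × (3×30.188 + 3×47.25) = 174.2 kips.
Tension yield (gross): A_g = 14.9375×0.25 = 3.7344 in². φR_n = 0.90 × 50 × 3.7344 = 168.0 kips.
Tension rupture (net): A_n = (14.9375 − 3×1.3125)×0.25 = 2.75 in² (U = 1.0, A_e = A_n). φR_n = 0.75 × 70 × 2.75 = 144.4 kips.
Block shear: shear path 2×[2.0625+1×4.0625] = 2×6.125 in, A_gv = 3.0625, A_nv = 2×(6.125 − 1.5×1.3125)×0.25 = 2.0781 in²; tension across gage: (7.375 − 2×1.3125)×0.25 = 1.1875 in². R_n = min(0.6×70×2.0781, 0.6×50×3.0625) + 1.0×70×1.1875 = min(87.28, 91.875) + 83.125 = 170.41 kips. φR_n = 0.75 × 170.41 = 127.8 kips.
Governing: min(304.2, 174.2, 168.0, 144.4, 127.8) = 127.8 kips → block shear.

127.8 kips (block shear governs)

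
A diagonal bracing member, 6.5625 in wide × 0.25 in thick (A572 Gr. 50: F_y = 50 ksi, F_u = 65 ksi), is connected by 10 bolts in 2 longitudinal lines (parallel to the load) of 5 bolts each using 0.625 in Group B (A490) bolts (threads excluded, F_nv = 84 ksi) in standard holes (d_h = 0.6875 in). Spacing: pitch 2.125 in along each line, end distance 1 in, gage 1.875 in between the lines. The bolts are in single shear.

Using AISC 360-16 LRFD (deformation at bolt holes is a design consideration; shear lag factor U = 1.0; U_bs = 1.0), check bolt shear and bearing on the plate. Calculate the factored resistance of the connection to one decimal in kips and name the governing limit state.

165.4 kips (bearing governs)

Bolt shear: A_b = π(0.625)²/4 = 0.3068 in². φR_n = 0.75 × 84 × 0.3068 × 10 × 1 = 193.3 kips.
Bearing (0.25 in plate, F_u = 65 ksi): end bolts L_c = 1 − 0.6875/2 = 0.65625, R_n = min(1.2×0.65625×0.25×65, 2.4×0.625×0.25×65) = 12.797 kips/bolt; interior L_c = 2.125 − 0.6875 = 1.4375, R_n = 24.375 kips/bolt. φR_n = 0.75 × (2×12.797 + 8×24.375) = 165.4 kips.
Governing: min(193.3, 165.4) = 165.4 kips → bearing.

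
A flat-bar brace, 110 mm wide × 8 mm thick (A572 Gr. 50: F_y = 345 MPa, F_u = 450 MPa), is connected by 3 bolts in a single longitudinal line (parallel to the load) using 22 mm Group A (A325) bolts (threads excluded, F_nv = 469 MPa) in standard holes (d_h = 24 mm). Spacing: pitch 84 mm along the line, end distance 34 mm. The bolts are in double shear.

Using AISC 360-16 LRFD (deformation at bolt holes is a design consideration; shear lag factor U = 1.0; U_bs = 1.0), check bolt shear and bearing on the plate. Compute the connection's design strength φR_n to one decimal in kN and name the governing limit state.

356.4 kN (bearing governs)

Bolt shear: A_b = π(22)²/4 = 380.13 mm². φR_n = 0.75 × 469 × 380.13 × 3 × 2 = 802.3 kN.
Bearing (8 mm plate, F_u = 450 MPa): end bolts L_c = 34 − 24/2 = 22, R_n = min(1.2×22×8×450, 2.4×22×8×450) = 95.04 kN/bolt; interior L_c = 84 − 24 = 60, R_n = 190.08 kN/bolt. φR_n = 0.75 × (1×95.04 + 2×190.08) = 356.4 kN.
Governing: min(802.3, 356.4) = 356.4 kN → bearing.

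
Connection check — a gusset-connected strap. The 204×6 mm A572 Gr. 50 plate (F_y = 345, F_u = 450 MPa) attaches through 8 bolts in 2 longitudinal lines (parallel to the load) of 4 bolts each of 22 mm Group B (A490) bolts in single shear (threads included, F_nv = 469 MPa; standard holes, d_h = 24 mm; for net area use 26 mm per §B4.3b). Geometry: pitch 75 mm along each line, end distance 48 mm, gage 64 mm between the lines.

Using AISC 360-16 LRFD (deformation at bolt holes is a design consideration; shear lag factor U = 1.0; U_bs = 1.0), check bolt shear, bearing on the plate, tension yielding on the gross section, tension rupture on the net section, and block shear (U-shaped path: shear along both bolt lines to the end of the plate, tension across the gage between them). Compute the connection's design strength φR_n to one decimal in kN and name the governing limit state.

307.8 kN (net-section rupture governs)

Bolt shear: A_b = π(22)²/4 = 380.13 mm². φR_n = 0.75 × 469 × 380.13 × 8 × 1 = 1069.7 kN.
Bearing (6 mm plate, F_u = 450 MPa): end bolts L_c = 48 − 24/2 = 36, R_n = min(1.2×36×6×450, 2.4×22×6×450) = 116.64 kN/bolt; interior L_c = 75 − 24 = 51, R_n = 142.56 kN/bolt. φR_n = 0.75 × (2×116.64 + 6×142.56) = 816.5 kN.
Tension yield (gross): A_g = 204×6 = 1224 mm². φR_n = 0.90 × 345 × 1224 = 380.1 kN.
Tension rupture (net): A_n = (204 − 2×26)×6 = 912 mm² (U = 1.0, A_e = A_n). φR_n = 0.75 × 450 × 912 = 307.8 kN.
Block shear: shear path 2×[48+3×75] = 2×273 mm, A_gv = 3276, A_nv = 2×(273 − 3.5×26)×6 = 2184 mm²; tension across gage: (64 − 1×26)×6 = 228 mm². R_n = min(0.6×450×2184, 0.6×345×3276) + 1.0×450×228 = min(589.68, 678.13) + 102.6 = 692.28 kN. φR_n = 0.75 × 692.28 = 519.2 kN.
Governing: min(1069.7, 816.5, 380.1, 307.8, 519.2) = 307.8 kN → net-section rupture.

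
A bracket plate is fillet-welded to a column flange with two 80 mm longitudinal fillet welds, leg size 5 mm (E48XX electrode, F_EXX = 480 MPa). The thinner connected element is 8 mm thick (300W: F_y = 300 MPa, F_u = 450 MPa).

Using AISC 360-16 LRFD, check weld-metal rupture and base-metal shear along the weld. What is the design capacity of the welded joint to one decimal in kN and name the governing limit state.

122.2 kN (weld metal governs)

Weld metal: throat = 0.707×5 = 3.535 mm, L = 2×80 = 160 mm. φR_n = 0.75 × 0.6 × 480 × 3.535 × 160 = 122.2 kN.
Base metal shear (8 mm plate): yield φR_n = 1.0×0.6×300×8×160 = 230.4 kN; rupture φR_n = 0.75×0.6×450×8×160 = 259.2 kN; take 230.4 kN (yield).
Governing: min(122.2, 230.4) = 122.2 kN → weld metal.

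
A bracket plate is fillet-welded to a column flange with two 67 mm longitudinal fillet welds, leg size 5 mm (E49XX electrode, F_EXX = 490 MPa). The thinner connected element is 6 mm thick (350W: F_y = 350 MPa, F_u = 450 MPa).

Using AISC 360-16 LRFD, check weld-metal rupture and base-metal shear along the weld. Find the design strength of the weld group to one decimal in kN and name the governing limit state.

104.4 kN (weld metal governs)

Weld metal: throat = 0.707×5 = 3.535 mm, L = 2×67 = 134 mm. φR_n = 0.75 × 0.6 × 490 × 3.535 × 134 = 104.4 kN.
Base metal shear (6 mm plate): yield φR_n = 1.0×0.6×350×6×134 = 168.8 kN; rupture φR_n = 0.75×0.6×450×6×134 = 162.8 kN; take 162.8 kN (rupture).
Governing: min(104.4, 162.8) = 104.4 kN → weld metal.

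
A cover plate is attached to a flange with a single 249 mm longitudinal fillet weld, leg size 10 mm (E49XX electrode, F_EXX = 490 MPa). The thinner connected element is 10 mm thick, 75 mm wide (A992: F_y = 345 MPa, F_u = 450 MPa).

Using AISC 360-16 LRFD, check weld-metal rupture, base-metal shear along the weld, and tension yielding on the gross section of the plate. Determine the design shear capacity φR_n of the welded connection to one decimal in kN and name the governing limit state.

Weld metal: throat = 0.707×10 = 7.07 mm, L = 249 mm. φR_n = 0.75 × 0.6 × 490 × 7.07 × 249 = 388.2 kN.
Base metal shear (10 mm plate): yield φR_n = 1.0×0.6×345×10×249 = 515.4 kN; rupture φR_n = 0.75×0.6×450×10×249 = 504.2 kN; take 504.2 kN (rupture).
Tension yield (gross): A_g = 75×10 = 750 mm². φR_n = 0.90 × 345 × 750 = 232.9 kN.
Governing: min(388.2, 504.2, 232.9) = 232.9 kN → gross-section yield.

232.9 kN (gross-section yield governs)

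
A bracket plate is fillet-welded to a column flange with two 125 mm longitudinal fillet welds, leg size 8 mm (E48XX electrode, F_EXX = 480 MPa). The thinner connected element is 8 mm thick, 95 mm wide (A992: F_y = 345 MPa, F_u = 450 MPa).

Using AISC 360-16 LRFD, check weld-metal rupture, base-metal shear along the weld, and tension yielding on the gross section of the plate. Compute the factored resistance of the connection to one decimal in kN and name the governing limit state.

Weld metal: throat = 0.707×8 = 5.656 mm, L = 2×125 = 250 mm. φR_n = 0.75 × 0.6 × 480 × 5.656 × 250 = 305.4 kN.
Base metal shear (8 mm plate): yield φR_n = 1.0×0.6×345×8×250 = 414.0 kN; rupture φR_n = 0.75×0.6×450×8×250 = 405.0 kN; take 405.0 kN (rupture).
Tension yield (gross): A_g = 95×8 = 760 mm². φR_n = 0.90 × 345 × 760 = 236.0 kN.
Governing: min(305.4, 405.0, 236.0) = 236.0 kN → gross-section yield.

236.0 kN (gross-section yield governs)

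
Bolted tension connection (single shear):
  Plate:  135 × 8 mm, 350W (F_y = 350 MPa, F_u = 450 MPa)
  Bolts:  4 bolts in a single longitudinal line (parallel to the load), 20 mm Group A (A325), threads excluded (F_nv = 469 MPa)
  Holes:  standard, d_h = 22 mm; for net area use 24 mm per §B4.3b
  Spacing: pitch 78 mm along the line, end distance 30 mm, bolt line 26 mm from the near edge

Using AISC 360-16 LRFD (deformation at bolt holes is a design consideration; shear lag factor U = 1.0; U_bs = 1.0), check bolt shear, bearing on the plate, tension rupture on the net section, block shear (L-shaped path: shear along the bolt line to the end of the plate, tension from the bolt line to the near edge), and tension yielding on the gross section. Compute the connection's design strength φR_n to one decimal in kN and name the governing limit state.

299.7 kN (net-section rupture governs)

Bolt shear: A_b = π(20)²/4 = 314.16 mm². φR_n = 0.75 × 469 × 314.16 × 4 × 1 = 442.0 kN.
Bearing (8 mm plate, F_u = 450 MPa): end bolts L_c = 30 − 22/2 = 19, R_n = min(1.2×19×8×450, 2.4×20×8×450) = 82.08 kN/bolt; interior L_c = 78 − 22 = 56, R_n = 172.8 kN/bolt. φR_n = 0.75 × (1×82.08 + 3×172.8) = 450.4 kN.
Tension rupture (net): A_n = (135 − 1×24)×8 = 888 mm² (U = 1.0, A_e = A_n). φR_n = 0.75 × 450 × 888 = 299.7 kN.
Block shear: shear path 1×[30+3×78] = 1×264 mm, A_gv = 2112, A_nv = 1×(264 − 3.5×24)×8 = 1440 mm²; tension to near edge: (26 − 0.5×24)×8 = 112 mm². R_n = min(0.6×450×1440, 0.6×350×2112) + 1.0×450×112 = min(388.8, 443.52) + 50.4 = 439.2 kN. φR_n = 0.75 × 439.2 = 329.4 kN.
Tension yield (gross): A_g = 135×8 = 1080 mm². φR_n = 0.90 × 350 × 1080 = 340.2 kN.
Governing: min(442.0, 450.4, 299.7, 329.4, 340.2) = 299.7 kN → net-section rupture.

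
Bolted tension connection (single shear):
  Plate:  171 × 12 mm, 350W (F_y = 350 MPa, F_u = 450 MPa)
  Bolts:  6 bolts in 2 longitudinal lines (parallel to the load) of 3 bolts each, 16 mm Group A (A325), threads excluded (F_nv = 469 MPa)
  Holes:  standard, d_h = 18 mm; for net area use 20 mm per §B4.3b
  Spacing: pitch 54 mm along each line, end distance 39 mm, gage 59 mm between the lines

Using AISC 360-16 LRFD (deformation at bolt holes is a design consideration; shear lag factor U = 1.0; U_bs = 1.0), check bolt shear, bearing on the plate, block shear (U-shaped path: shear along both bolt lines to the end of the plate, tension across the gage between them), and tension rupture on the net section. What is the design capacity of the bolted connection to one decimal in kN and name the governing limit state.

Bolt shear: A_b = π(16)²/4 = 201.06 mm². φR_n = 0.75 × 469 × 201.06 × 6 × 1 = 424.3 kN.
Bearing (12 mm plate, F_u = 450 MPa): end bolts L_c = 39 − 18/2 = 30, R_n = min(1.2×30×12×450, 2.4×16×12×450) = 194.4 kN/bolt; interior L_c = 54 − 18 = 36, R_n = 207.36 kN/bolt. φR_n = 0.75 × (2×194.4 + 4×207.36) = 913.7 kN.
Block shear: shear path 2×[39+2×54] = 2×147 mm, A_gv = 3528, A_nv = 2×(147 − 2.5×20)×12 = 2328 mm²; tension across gage: (59 − 1×20)×12 = 468 mm². R_n = min(0.6×450×2328, 0.6×350×3528) + 1.0×450×468 = min(628.56, 740.88) + 210.6 = 839.16 kN. φR_n = 0.75 × 839.16 = 629.4 kN.
Tension rupture (net): A_n = (171 − 2×20)×12 = 1572 mm² (U = 1.0, A_e = A_n). φR_n = 0.75 × 450 × 1572 = 530.6 kN.
Governing: min(424.3, 913.7, 629.4, 530.6) = 424.3 kN → bolt shear.

424.3 kN (bolt shear governs)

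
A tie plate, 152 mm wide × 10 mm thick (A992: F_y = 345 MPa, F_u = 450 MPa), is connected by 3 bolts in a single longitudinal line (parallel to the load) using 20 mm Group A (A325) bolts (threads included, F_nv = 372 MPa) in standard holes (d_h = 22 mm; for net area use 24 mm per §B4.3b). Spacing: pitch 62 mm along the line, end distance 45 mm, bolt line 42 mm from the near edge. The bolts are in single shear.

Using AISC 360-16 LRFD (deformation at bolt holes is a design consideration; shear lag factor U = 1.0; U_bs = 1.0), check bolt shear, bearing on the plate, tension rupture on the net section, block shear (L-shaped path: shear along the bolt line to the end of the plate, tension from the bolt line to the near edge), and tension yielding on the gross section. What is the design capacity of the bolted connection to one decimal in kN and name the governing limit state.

Bolt shear: A_b = π(20)²/4 = 314.16 mm². φR_n = 0.75 × 372 × 314.16 × 3 × 1 = 263.0 kN.
Bearing (10 mm plate, F_u = 450 MPa): end bolts L_c = 45 − 22/2 = 34, R_n = min(1.2×34×10×450, 2.4×20×10×450) = 183.6 kN/bolt; interior L_c = 62 − 22 = 40, R_n = 216 kN/bolt. φR_n = 0.75 × (1×183.6 + 2×216) = 461.7 kN.
Tension rupture (net): A_n = (152 − 1×24)×10 = 1280 mm² (U = 1.0, A_e = A_n). φR_n = 0.75 × 450 × 1280 = 432.0 kN.
Block shear: shear path 1×[45+2×62] = 1×169 mm, A_gv = 1690, A_nv = 1×(169 − 2.5×24)×10 = 1090 mm²; tension to near edge: (42 − 0.5×24)×10 = 300 mm². R_n = min(0.6×450×1090, 0.6×345×1690) + 1.0×450×300 = min(294.3, 349.83) + 135 = 429.3 kN. φR_n = 0.75 × 429.3 = 322.0 kN.
Tension yield (gross): A_g = 152×10 = 1520 mm². φR_n = 0.90 × 345 × 1520 = 472.0 kN.
Governing: min(263.0, 461.7, 432.0, 322.0, 472.0) = 263.0 kN → bolt shear.

263.0 kN (bolt shear governs)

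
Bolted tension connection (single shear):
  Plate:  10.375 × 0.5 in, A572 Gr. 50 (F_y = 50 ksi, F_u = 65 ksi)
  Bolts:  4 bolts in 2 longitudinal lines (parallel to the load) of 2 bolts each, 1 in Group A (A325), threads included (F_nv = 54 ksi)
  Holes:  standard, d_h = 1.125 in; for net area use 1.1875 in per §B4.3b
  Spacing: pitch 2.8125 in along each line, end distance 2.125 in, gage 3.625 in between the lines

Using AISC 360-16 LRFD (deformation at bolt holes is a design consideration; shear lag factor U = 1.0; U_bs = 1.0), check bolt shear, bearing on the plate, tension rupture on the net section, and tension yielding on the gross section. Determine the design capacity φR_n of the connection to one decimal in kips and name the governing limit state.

Bolt shear: A_b = π(1)²/4 = 0.7854 in². φR_n = 0.75 × 54 × 0.7854 × 4 × 1 = 127.2 kips.
Bearing (0.5 in plate, F_u = 65 ksi): end bolts L_c = 2.125 − 1.125/2 = 1.5625, R_n = min(1.2×1.5625×0.5×65, 2.4×1×0.5×65) = 60.938 kips/bolt; interior L_c = 2.8125 − 1.125 = 1.6875, R_n = 65.813 kips/bolt. φR_n = 0.75 × (2×60.938 + 2×65.813) = 190.1 kips.
Tension rupture (net): A_n = (10.375 − 2×1.1875)×0.5 = 4 in² (U = 1.0, A_e = A_n). φR_n = 0.75 × 65 × 4 = 195.0 kips.
Tension yield (gross): A_g = 10.375×0.5 = 5.1875 in². φR_n = 0.90 × 50 × 5.1875 = 233.4 kips.
Governing: min(127.2, 190.1, 195.0, 233.4) = 127.2 kips → bolt shear.

127.2 kips (bolt shear governs)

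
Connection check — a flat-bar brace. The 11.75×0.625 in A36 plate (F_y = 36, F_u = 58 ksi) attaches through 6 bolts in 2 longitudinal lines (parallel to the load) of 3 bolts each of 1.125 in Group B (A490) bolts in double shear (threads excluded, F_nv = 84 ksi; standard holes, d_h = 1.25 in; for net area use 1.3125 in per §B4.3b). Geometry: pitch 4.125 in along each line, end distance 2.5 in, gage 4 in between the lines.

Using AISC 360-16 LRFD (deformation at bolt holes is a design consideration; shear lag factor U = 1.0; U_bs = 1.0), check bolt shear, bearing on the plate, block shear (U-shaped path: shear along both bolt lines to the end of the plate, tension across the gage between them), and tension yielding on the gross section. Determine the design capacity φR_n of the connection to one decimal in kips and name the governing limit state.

237.9 kips (gross-section yield governs)

Bolt shear: A_b = π(1.125)²/4 = 0.99402 in². φR_n = 0.75 × 84 × 0.99402 × 6 × 2 = 751.5 kips.
Bearing (0.625 in plate, F_u = 58 ksi): end bolts L_c = 2.5 − 1.25/2 = 1.875, R_n = min(1.2×1.875×0.625×58, 2.4×1.125×0.625×58) = 81.563 kips/bolt; interior L_c = 4.125 − 1.25 = 2.875, R_n = 97.875 kips/bolt. φR_n = 0.75 × (2×81.563 + 4×97.875) = 416.0 kips.
Block shear: shear path 2×[2.5+2×4.125] = 2×10.75 in, A_gv = 13.438, A_nv = 2×(10.75 − 2.5×1.3125)×0.625 = 9.3359 in²; tension across gage: (4 − 1×1.3125)×0.625 = 1.6797 in². R_n = min(0.6×58×9.3359, 0.6×36×13.438) + 1.0×58×1.6797 = min(324.89, 290.26) + 97.423 = 387.68 kips. φR_n = 0.75 × 387.68 = 290.8 kips.
Tension yield (gross): A_g = 11.75×0.625 = 7.3438 in². φR_n = 0.90 × 36 × 7.3438 = 237.9 kips.
Governing: min(751.5, 416.0, 290.8, 237.9) = 237.9 kips → gross-section yield.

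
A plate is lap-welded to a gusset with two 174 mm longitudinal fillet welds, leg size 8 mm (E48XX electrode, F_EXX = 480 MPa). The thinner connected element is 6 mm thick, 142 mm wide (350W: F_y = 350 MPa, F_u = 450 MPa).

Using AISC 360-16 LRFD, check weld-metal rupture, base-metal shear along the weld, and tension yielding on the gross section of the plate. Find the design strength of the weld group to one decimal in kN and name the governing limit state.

Weld metal: throat = 0.707×8 = 5.656 mm, L = 2×174 = 348 mm. φR_n = 0.75 × 0.6 × 480 × 5.656 × 348 = 425.2 kN.
Base metal shear (6 mm plate): yield φR_n = 1.0×0.6×350×6×348 = 438.5 kN; rupture φR_n = 0.75×0.6×450×6×348 = 422.8 kN; take 422.8 kN (rupture).
Tension yield (gross): A_g = 142×6 = 852 mm². φR_n = 0.90 × 350 × 852 = 268.4 kN.
Governing: min(425.2, 422.8, 268.4) = 268.4 kN → gross-section yield.

268.4 kN (gross-section yield governs)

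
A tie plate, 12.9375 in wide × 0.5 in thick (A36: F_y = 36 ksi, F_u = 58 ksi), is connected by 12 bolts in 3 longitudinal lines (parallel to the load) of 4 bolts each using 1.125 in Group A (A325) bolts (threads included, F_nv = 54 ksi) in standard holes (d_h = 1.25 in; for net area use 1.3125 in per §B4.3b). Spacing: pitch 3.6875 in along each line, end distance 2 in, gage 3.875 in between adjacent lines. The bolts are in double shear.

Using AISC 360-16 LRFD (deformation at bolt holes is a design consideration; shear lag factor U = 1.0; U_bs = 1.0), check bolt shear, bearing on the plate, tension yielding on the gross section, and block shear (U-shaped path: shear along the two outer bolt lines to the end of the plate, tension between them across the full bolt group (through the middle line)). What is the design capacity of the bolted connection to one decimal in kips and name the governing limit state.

Bolt shear: A_b = π(1.125)²/4 = 0.99402 in². φR_n = 0.75 × 54 × 0.99402 × 12 × 2 = 966.2 kips.
Bearing (0.5 in plate, F_u = 58 ksi): end bolts L_c = 2 − 1.25/2 = 1.375, R_n = min(1.2×1.375×0.5×58, 2.4×1.125×0.5×58) = 47.85 kips/bolt; interior L_c = 3.6875 − 1.25 = 2.4375, R_n = 78.3 kips/bolt. φR_n = 0.75 × (3×47.85 + 9×78.3) = 636.2 kips.
Tension yield (gross): A_g = 12.9375×0.5 = 6.4688 in². φR_n = 0.90 × 36 × 6.4688 = 209.6 kips.
Block shear: shear path 2×[2+3×3.6875] = 2×13.0625 in, A_gv = 13.063, A_nv = 2×(13.0625 − 3.5×1.3125)×0.5 = 8.4688 in²; tension across gage: (7.75 − 2×1.3125)×0.5 = 2.5625 in². R_n = min(0.6×58×8.4688, 0.6×36×13.063) + 1.0×58×2.5625 = min(294.71, 282.16) + 148.63 = 430.79 kips. φR_n = 0.75 × 430.79 = 323.1 kips.
Governing: min(966.2, 636.2, 209.6, 323.1) = 209.6 kips → gross-section yield.

209.6 kips (gross-section yield governs)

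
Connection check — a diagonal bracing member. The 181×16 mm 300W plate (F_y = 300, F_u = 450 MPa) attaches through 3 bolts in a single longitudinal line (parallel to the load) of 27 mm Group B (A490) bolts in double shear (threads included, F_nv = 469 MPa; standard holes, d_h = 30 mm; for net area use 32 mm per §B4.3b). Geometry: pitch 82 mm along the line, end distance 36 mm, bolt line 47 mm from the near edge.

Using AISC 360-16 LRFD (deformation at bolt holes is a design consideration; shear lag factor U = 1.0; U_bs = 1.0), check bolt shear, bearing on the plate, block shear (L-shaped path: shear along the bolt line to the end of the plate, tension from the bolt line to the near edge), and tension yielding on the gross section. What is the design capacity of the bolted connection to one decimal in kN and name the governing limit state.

556.2 kN (block shear governs)

Bolt shear: A_b = π(27)²/4 = 572.56 mm². φR_n = 0.75 × 469 × 572.56 × 3 × 2 = 1208.4 kN.
Bearing (16 mm plate, F_u = 450 MPa): end bolts L_c = 36 − 30/2 = 21, R_n = min(1.2×21×16×450, 2.4×27×16×450) = 181.44 kN/bolt; interior L_c = 82 − 30 = 52, R_n = 449.28 kN/bolt. φR_n = 0.75 × (1×181.44 + 2×449.28) = 810.0 kN.
Block shear: shear path 1×[36+2×82] = 1×200 mm, A_gv = 3200, A_nv = 1×(200 − 2.5×32)×16 = 1920 mm²; tension to near edge: (47 − 0.5×32)×16 = 496 mm². R_n = min(0.6×450×1920, 0.6×300×3200) + 1.0×450×496 = min(518.4, 576) + 223.2 = 741.6 kN. φR_n = 0.75 × 741.6 = 556.2 kN.
Tension yield (gross): A_g = 181×16 = 2896 mm². φR_n = 0.90 × 300 × 2896 = 781.9 kN.
Governing: min(1208.4, 810.0, 556.2, 781.9) = 556.2 kN → block shear.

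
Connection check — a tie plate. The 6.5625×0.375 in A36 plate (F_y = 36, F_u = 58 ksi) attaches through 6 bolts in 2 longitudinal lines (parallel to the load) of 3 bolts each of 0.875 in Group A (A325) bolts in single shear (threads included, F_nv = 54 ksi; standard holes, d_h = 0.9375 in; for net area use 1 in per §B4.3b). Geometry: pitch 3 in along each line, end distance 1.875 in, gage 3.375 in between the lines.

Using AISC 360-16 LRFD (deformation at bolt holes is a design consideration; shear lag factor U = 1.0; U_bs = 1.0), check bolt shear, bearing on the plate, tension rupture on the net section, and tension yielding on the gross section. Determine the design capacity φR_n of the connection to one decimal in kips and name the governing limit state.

74.4 kips (net-section rupture governs)

Bolt shear: A_b = π(0.875)²/4 = 0.60132 in². φR_n = 0.75 × 54 × 0.60132 × 6 × 1 = 146.1 kips.
Bearing (0.375 in plate, F_u = 58 ksi): end bolts L_c = 1.875 − 0.9375/2 = 1.40625, R_n = min(1.2×1.40625×0.375×58, 2.4×0.875×0.375×58) = 36.703 kips/bolt; interior L_c = 3 − 0.9375 = 2.0625, R_n = 45.675 kips/bolt. φR_n = 0.75 × (2×36.703 + 4×45.675) = 192.1 kips.
Tension rupture (net): A_n = (6.5625 − 2×1)×0.375 = 1.7109 in² (U = 1.0, A_e = A_n). φR_n = 0.75 × 58 × 1.7109 = 74.4 kips.
Tension yield (gross): A_g = 6.5625×0.375 = 2.4609 in². φR_n = 0.90 × 36 × 2.4609 = 79.7 kips.
Governing: min(146.1, 192.1, 74.4, 79.7) = 74.4 kips → net-section rupture.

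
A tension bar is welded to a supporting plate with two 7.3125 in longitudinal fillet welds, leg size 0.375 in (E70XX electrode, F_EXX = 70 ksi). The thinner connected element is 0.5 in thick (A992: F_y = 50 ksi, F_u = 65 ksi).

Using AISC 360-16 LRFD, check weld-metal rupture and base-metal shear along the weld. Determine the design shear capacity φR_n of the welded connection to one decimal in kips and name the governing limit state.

122.1 kips (weld metal governs)

Weld metal: throat = 0.707×0.375 = 0.26513 in, L = 2×7.3125 = 14.625 in. φR_n = 0.75 × 0.6 × 70 × 0.26513 × 14.625 = 122.1 kips.
Base metal shear (0.5 in plate): yield φR_n = 1.0×0.6×50×0.5×14.625 = 219.4 kips; rupture φR_n = 0.75×0.6×65×0.5×14.625 = 213.9 kips; take 213.9 kips (rupture).
Governing: min(122.1, 213.9) = 122.1 kips → weld metal.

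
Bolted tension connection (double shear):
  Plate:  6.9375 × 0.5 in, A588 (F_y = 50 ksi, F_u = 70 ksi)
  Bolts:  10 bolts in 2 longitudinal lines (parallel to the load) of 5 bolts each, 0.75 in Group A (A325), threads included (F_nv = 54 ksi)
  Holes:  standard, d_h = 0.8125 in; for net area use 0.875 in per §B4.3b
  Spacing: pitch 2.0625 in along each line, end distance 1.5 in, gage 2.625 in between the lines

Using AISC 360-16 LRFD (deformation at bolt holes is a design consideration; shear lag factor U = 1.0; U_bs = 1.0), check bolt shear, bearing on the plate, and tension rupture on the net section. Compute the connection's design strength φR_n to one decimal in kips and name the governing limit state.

136.2 kips (net-section rupture governs)

Bolt shear: A_b = π(0.75)²/4 = 0.44179 in². φR_n = 0.75 × 54 × 0.44179 × 10 × 2 = 357.8 kips.
Bearing (0.5 in plate, F_u = 70 ksi): end bolts L_c = 1.5 − 0.8125/2 = 1.09375, R_n = min(1.2×1.09375×0.5×70, 2.4×0.75×0.5×70) = 45.938 kips/bolt; interior L_c = 2.0625 − 0.8125 = 1.25, R_n = 52.5 kips/bolt. φR_n = 0.75 × (2×45.938 + 8×52.5) = 383.9 kips.
Tension rupture (net): A_n = (6.9375 − 2×0.875)×0.5 = 2.5938 in² (U = 1.0, A_e = A_n). φR_n = 0.75 × 70 × 2.5938 = 136.2 kips.
Governing: min(357.8, 383.9, 136.2) = 136.2 kips → net-section rupture.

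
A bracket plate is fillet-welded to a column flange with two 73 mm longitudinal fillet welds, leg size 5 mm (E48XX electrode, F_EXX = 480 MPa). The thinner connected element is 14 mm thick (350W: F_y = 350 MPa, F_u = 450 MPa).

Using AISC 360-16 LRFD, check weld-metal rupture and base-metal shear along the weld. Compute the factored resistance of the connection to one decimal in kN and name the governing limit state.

Weld metal: throat = 0.707×5 = 3.535 mm, L = 2×73 = 146 mm. φR_n = 0.75 × 0.6 × 480 × 3.535 × 146 = 111.5 kN.
Base metal shear (14 mm plate): yield φR_n = 1.0×0.6×350×14×146 = 429.2 kN; rupture φR_n = 0.75×0.6×450×14×146 = 413.9 kN; take 413.9 kN (rupture).
Governing: min(111.5, 413.9) = 111.5 kN → weld metal.

111.5 kN (weld metal governs)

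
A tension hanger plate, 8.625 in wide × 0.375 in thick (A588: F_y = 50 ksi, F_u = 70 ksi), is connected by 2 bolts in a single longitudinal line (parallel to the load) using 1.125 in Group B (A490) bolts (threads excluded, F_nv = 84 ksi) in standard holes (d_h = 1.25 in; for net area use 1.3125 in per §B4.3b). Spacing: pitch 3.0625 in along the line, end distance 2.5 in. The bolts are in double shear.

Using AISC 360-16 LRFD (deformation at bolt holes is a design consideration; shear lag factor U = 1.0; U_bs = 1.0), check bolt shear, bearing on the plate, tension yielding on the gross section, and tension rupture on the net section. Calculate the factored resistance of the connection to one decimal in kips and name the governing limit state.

Bolt shear: A_b = π(1.125)²/4 = 0.99402 in². φR_n = 0.75 × 84 × 0.99402 × 2 × 2 = 250.5 kips.
Bearing (0.375 in plate, F_u = 70 ksi): end bolts L_c = 2.5 − 1.25/2 = 1.875, R_n = min(1.2×1.875×0.375×70, 2.4×1.125×0.375×70) = 59.063 kips/bolt; interior L_c = 3.0625 − 1.25 = 1.8125, R_n = 57.094 kips/bolt. φR_n = 0.75 × (1×59.063 + 1×57.094) = 87.1 kips.
Tension yield (gross): A_g = 8.625×0.375 = 3.2344 in². φR_n = 0.90 × 50 × 3.2344 = 145.5 kips.
Tension rupture (net): A_n = (8.625 − 1×1.3125)×0.375 = 2.7422 in² (U = 1.0, A_e = A_n). φR_n = 0.75 × 70 × 2.7422 = 144.0 kips.
Governing: min(250.5, 87.1, 145.5, 144.0) = 87.1 kips → bearing.

87.1 kips (bearing governs)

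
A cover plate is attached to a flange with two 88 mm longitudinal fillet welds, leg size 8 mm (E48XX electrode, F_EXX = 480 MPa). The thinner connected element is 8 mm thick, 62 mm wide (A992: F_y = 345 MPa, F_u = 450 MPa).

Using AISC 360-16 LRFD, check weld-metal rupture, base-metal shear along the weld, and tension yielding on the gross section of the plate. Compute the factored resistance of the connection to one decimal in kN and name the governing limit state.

154.0 kN (gross-section yield governs)

Weld metal: throat = 0.707×8 = 5.656 mm, L = 2×88 = 176 mm. φR_n = 0.75 × 0.6 × 480 × 5.656 × 176 = 215.0 kN.
Base metal shear (8 mm plate): yield φR_n = 1.0×0.6×345×8×176 = 291.5 kN; rupture φR_n = 0.75×0.6×450×8×176 = 285.1 kN; take 285.1 kN (rupture).
Tension yield (gross): A_g = 62×8 = 496 mm². φR_n = 0.90 × 345 × 496 = 154.0 kN.
Governing: min(215.0, 285.1, 154.0) = 154.0 kN → gross-section yield.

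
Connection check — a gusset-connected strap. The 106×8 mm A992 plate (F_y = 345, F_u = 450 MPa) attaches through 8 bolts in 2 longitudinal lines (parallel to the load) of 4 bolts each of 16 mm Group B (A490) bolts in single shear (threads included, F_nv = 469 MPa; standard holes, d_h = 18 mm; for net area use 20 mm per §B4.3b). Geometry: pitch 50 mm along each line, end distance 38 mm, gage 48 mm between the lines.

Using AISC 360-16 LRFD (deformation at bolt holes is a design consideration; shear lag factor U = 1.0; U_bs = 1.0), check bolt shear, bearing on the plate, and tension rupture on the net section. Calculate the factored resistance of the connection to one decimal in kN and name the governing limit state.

Bolt shear: A_b = π(16)²/4 = 201.06 mm². φR_n = 0.75 × 469 × 201.06 × 8 × 1 = 565.8 kN.
Bearing (8 mm plate, F_u = 450 MPa): end bolts L_c = 38 − 18/2 = 29, R_n = min(1.2×29×8×450, 2.4×16×8×450) = 125.28 kN/bolt; interior L_c = 50 − 18 = 32, R_n = 138.24 kN/bolt. φR_n = 0.75 × (2×125.28 + 6×138.24) = 810.0 kN.
Tension rupture (net): A_n = (106 − 2×20)×8 = 528 mm² (U = 1.0, A_e = A_n). φR_n = 0.75 × 450 × 528 = 178.2 kN.
Governing: min(565.8, 810.0, 178.2) = 178.2 kN → net-section rupture.

178.2 kN (net-section rupture governs)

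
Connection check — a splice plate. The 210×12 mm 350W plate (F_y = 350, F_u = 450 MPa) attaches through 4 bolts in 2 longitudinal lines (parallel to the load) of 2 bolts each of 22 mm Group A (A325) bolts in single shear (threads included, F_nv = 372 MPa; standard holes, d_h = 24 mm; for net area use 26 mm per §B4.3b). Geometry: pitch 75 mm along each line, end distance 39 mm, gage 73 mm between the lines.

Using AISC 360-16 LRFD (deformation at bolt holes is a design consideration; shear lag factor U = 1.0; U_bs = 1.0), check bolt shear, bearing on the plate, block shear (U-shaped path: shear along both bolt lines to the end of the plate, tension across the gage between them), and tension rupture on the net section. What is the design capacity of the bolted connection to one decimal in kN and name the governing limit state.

424.2 kN (bolt shear governs)

Bolt shear: A_b = π(22)²/4 = 380.13 mm². φR_n = 0.75 × 372 × 380.13 × 4 × 1 = 424.2 kN.
Bearing (12 mm plate, F_u = 450 MPa): end bolts L_c = 39 − 24/2 = 27, R_n = min(1.2×27×12×450, 2.4×22×12×450) = 174.96 kN/bolt; interior L_c = 75 − 24 = 51, R_n = 285.12 kN/bolt. φR_n = 0.75 × (2×174.96 + 2×285.12) = 690.1 kN.
Block shear: shear path 2×[39+1×75] = 2×114 mm, A_gv = 2736, A_nv = 2×(114 − 1.5×26)×12 = 1800 mm²; tension across gage: (73 − 1×26)×12 = 564 mm². R_n = min(0.6×450×1800, 0.6×350×2736) + 1.0×450×564 = min(486, 574.56) + 253.8 = 739.8 kN. φR_n = 0.75 × 739.8 = 554.9 kN.
Tension rupture (net): A_n = (210 − 2×26)×12 = 1896 mm² (U = 1.0, A_e = A_n). φR_n = 0.75 × 450 × 1896 = 639.9 kN.
Governing: min(424.2, 690.1, 554.9, 639.9) = 424.2 kN → bolt shear.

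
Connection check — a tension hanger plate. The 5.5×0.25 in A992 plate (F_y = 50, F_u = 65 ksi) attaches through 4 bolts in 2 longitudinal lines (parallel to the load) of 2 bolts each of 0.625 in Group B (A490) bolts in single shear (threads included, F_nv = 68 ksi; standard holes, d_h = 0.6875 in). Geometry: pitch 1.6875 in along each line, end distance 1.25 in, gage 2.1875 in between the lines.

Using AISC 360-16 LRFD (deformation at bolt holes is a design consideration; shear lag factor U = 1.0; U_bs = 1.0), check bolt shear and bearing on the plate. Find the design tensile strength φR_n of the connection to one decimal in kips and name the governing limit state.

55.8 kips (bearing governs)

Bolt shear: A_b = π(0.625)²/4 = 0.3068 in². φR_n = 0.75 × 68 × 0.3068 × 4 × 1 = 62.6 kips.
Bearing (0.25 in plate, F_u = 65 ksi): end bolts L_c = 1.25 − 0.6875/2 = 0.90625, R_n = min(1.2×0.90625×0.25×65, 2.4×0.625×0.25×65) = 17.672 kips/bolt; interior L_c = 1.6875 − 0.6875 = 1, R_n = 19.5 kips/bolt. φR_n = 0.75 × (2×17.672 + 2×19.5) = 55.8 kips.
Governing: min(62.6, 55.8) = 55.8 kips → bearing.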